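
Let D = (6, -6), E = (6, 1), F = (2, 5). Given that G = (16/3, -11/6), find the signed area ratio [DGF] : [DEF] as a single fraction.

1/3

[DEF] = ½·(6·(1−5) + 6·(5−(-6)) + 2·(-6−1)) = ½·(-24 + 66 − 14) = 14.
[DGF] = ½·(6·(-11/6−5) + (16/3)·(5−(-6)) + 2·(-6−(-11/6))) = ½·(-41 + 176/3 − 25/3) = 14/3, so the ratio is (14/3)/14 = 1/3.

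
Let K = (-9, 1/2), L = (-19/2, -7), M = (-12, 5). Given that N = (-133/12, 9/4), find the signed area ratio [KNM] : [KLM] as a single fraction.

1/6

[KLM] = ½·((-9)·(-7−5) + (-19/2)·(5−(1/2)) + (-12)·(1/2−(-7))) = ½·(108 − 171/4 − 90) = -99/8.
[KNM] = ½·((-9)·(9/4−5) + (-133/12)·(5−(1/2)) + (-12)·(1/2−(9/4))) = ½·(99/4 − 399/8 + 21) = -33/16, so the ratio is (-33/16)/(-99/8) = 1/6.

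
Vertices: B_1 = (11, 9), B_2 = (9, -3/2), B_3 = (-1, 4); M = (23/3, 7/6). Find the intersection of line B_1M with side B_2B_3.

Barycentric coordinates of M with respect to B_1B_2B_3: (1/6, 2/3, 1/6).
On side B_2B_3 the B_1-coordinate is zero; dropping M's B_1-weight 1/6 and renormalizing the remaining 2/3 : 1/6 gives weights 4/5, 1/5 on B_2, B_3.
N = (4/5)·(9, -3/2) + (1/5)·(-1, 4) = (7, -2/5).

(7, -2/5)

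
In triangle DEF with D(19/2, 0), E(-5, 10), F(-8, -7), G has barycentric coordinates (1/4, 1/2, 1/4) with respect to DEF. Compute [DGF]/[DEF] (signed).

The signed ratio [DGF]/[DEF] equals the barycentric coordinate of G at vertex E, which is 1/2.

1/2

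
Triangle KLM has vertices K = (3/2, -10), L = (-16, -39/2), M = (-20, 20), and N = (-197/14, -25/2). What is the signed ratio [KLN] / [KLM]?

1/7

[KLM] = ½·((3/2)·(-39/2−20) + (-16)·(20−(-10)) + (-20)·(-10−(-39/2))) = ½·(-237/4 − 480 − 190) = -2917/8.
[KLN] = ½·((3/2)·(-39/2−(-25/2)) + (-16)·(-25/2−(-10)) + (-197/14)·(-10−(-39/2))) = ½·(-21/2 + 40 − 3743/28) = -2917/56, so the ratio is (-2917/56)/(-2917/8) = 1/7.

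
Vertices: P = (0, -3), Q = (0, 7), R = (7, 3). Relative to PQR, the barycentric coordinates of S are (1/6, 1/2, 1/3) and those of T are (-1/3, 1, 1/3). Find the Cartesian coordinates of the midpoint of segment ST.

(7/3, 13/2)

Barycentric coordinates of the midpoint are the average: (-1/12, 3/4, 1/3).
Converting: (-1/12)·P + (3/4)·Q + (1/3)·R = (7/3, 13/2).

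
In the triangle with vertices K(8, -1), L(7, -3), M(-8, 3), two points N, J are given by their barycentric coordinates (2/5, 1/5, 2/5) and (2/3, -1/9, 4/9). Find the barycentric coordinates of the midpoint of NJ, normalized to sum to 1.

(8/15, 2/45, 19/45)

Since both coordinate triples sum to 1, the midpoint's barycentrics are the componentwise average.
(2/5+2/3)/2 = 8/15; similarly 2/45 and 19/45.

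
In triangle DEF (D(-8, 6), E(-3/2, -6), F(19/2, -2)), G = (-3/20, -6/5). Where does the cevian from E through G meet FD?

(3/4, 2)

Barycentric coordinates of G with respect to DEF: (3/10, 2/5, 3/10).
On side FD the E-coordinate is zero; dropping G's E-weight 2/5 and renormalizing the remaining 3/10 : 3/10 gives weights 1/2, 1/2 on F, D.
H = (1/2)·(19/2, -2) + (1/2)·(-8, 6) = (3/4, 2).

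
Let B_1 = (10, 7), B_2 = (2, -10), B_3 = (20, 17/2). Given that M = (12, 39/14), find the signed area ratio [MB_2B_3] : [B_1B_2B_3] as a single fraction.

2/7

[B_1B_2B_3] = ½·(10·(-10−(17/2)) + 2·(17/2−7) + 20·(7−(-10))) = ½·(-185 + 3 + 340) = 79.
[MB_2B_3] = ½·(12·(-10−(17/2)) + 2·(17/2−(39/14)) + 20·(39/14−(-10))) = ½·(-222 + 80/7 + 1790/7) = 158/7, so the ratio is (158/7)/79 = 2/7.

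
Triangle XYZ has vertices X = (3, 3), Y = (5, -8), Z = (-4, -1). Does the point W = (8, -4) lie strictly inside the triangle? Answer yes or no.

Barycentric coordinates of W: (57/85, 69/85, -41/85).
The three coordinates are positive, positive, negative; a point is interior exactly when all three are positive.

no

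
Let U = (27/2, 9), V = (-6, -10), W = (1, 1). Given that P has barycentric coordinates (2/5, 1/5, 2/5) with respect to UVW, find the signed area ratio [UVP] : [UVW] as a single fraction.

The signed ratio [UVP]/[UVW] equals the barycentric coordinate of P at vertex W, which is 2/5.

2/5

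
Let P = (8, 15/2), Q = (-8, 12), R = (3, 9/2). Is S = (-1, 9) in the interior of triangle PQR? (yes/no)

yes

Barycentric coordinates of S: (13/47, 23/47, 11/47).
The three coordinates are positive, positive, positive; a point is interior exactly when all three are positive.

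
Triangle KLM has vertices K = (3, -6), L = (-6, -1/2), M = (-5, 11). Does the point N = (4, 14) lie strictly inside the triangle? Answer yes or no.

Barycentric coordinates of N: (201/218, -177/109, 371/218).
The three coordinates are positive, negative, positive; a point is interior exactly when all three are positive.

no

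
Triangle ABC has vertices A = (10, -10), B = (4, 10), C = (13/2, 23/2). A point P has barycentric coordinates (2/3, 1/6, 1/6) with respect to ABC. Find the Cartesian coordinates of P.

(101/12, -37/12)

P = (2/3)·A + (1/6)·B + (1/6)·C.
x-coordinate: (2/3)·10 + (1/6)·4 + (1/6)·(13/2) = 101/12.
y-coordinate: (2/3)·(-10) + (1/6)·10 + (1/6)·(23/2) = -37/12.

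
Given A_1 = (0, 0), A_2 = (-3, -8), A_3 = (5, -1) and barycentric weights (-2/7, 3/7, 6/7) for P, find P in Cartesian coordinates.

(3, -30/7)

P = (-2/7)·A_1 + (3/7)·A_2 + (6/7)·A_3.
x-coordinate: (-2/7)·0 + (3/7)·(-3) + (6/7)·5 = 3.
y-coordinate: (-2/7)·0 + (3/7)·(-8) + (6/7)·(-1) = -30/7.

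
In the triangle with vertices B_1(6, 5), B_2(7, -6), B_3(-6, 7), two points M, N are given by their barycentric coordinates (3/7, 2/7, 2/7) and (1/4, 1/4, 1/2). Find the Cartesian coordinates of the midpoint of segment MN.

(87/56, 159/56)

Barycentric coordinates of the midpoint are the average: (19/56, 15/56, 11/28).
Converting: (19/56)·B_1 + (15/56)·B_2 + (11/28)·B_3 = (87/56, 159/56).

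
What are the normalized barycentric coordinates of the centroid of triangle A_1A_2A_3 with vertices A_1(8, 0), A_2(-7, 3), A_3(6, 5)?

The centroid is the average of the vertices, so each weight is 1/3.

(1/3, 1/3, 1/3)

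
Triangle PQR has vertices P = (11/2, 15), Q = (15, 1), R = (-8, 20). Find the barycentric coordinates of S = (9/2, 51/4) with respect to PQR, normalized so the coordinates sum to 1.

(1/2, 1/4, 1/4)

Signed area of the reference triangle: [PQR] = ½·((11/2)·(1−20) + 15·(20−15) + (-8)·(15−1)) = ½·(-209/2 + 75 − 112) = -283/4.
[SQR] = ½·((9/2)·(1−20) + 15·(20−(51/4)) + (-8)·(51/4−1)) = ½·(-171/2 + 435/4 − 94) = -283/8, so the P-coordinate is (-283/8)/(-283/4) = 1/2.
[PSR] = ½·((11/2)·(51/4−20) + (9/2)·(20−15) + (-8)·(15−(51/4))) = ½·(-319/8 + 45/2 − 18) = -283/16, so the Q-coordinate is 1/4.
[PQS] = ½·((11/2)·(1−(51/4)) + 15·(51/4−15) + (9/2)·(15−1)) = ½·(-517/8 − 135/4 + 63) = -283/16, so the R-coordinate is 1/4.
Check: 1/2 + 1/4 + 1/4 = 1.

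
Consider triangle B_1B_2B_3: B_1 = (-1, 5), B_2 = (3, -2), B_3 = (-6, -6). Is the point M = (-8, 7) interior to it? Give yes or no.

no

Barycentric coordinates of M: (125/79, -87/79, 41/79).
The three coordinates are positive, negative, positive; a point is interior exactly when all three are positive.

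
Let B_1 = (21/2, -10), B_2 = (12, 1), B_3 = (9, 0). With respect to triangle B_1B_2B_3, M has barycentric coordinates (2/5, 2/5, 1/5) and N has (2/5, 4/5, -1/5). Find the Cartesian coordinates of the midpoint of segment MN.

Barycentric coordinates of the midpoint are the average: (2/5, 3/5, 0).
Converting: (2/5)·B_1 + (3/5)·B_2 + 0·B_3 = (57/5, -17/5).

(57/5, -17/5)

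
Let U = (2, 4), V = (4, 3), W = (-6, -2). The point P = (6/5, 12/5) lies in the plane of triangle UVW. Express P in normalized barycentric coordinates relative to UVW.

Signed area of the reference triangle: [UVW] = ½·(2·(3−(-2)) + 4·(-2−4) + (-6)·(4−3)) = ½·(10 − 24 − 6) = -10.
[PVW] = ½·((6/5)·(3−(-2)) + 4·(-2−(12/5)) + (-6)·(12/5−3)) = ½·(6 − 88/5 + 18/5) = -4, so the U-coordinate is (-4)/(-10) = 2/5.
[UPW] = ½·(2·(12/5−(-2)) + (6/5)·(-2−4) + (-6)·(4−(12/5))) = ½·(44/5 − 36/5 − 48/5) = -4, so the V-coordinate is 2/5.
[UVP] = ½·(2·(3−(12/5)) + 4·(12/5−4) + (6/5)·(4−3)) = ½·(6/5 − 32/5 + 6/5) = -2, so the W-coordinate is 1/5.

(2/5, 2/5, 1/5)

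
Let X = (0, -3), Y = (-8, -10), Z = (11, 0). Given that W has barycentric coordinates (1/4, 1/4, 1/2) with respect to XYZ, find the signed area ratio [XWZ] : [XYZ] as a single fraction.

The signed ratio [XWZ]/[XYZ] equals the barycentric coordinate of W at vertex Y, which is 1/4.

1/4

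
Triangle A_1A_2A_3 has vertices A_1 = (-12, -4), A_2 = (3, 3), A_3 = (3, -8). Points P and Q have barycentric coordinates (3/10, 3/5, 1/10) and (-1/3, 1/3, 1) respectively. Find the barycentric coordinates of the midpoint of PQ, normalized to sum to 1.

(-1/60, 7/15, 11/20)

Since both coordinate triples sum to 1, the midpoint's barycentrics are the componentwise average.
(3/10+-1/3)/2 = -1/60; similarly 7/15 and 11/20.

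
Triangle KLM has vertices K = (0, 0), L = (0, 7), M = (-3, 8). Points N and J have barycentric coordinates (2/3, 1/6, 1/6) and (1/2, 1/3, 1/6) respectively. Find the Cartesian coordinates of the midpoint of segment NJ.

Barycentric coordinates of the midpoint are the average: (7/12, 1/4, 1/6).
Converting: (7/12)·K + (1/4)·L + (1/6)·M = (-1/2, 37/12).

(-1/2, 37/12)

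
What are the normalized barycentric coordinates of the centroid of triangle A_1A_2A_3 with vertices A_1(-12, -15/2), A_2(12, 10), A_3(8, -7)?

(1/3, 1/3, 1/3)

The centroid is the average of the vertices, so each weight is 1/3.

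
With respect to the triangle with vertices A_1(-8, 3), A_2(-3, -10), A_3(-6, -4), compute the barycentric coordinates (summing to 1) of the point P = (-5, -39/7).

Signed area of the reference triangle: [A_1A_2A_3] = ½·((-8)·(-10−(-4)) + (-3)·(-4−3) + (-6)·(3−(-10))) = ½·(48 + 21 − 78) = -9/2.
[PA_2A_3] = ½·((-5)·(-10−(-4)) + (-3)·(-4−(-39/7)) + (-6)·(-39/7−(-10))) = ½·(30 − 33/7 − 186/7) = -9/14, so the A_1-coordinate is (-9/14)/(-9/2) = 1/7.
[A_1PA_3] = ½·((-8)·(-39/7−(-4)) + (-5)·(-4−3) + (-6)·(3−(-39/7))) = ½·(88/7 + 35 − 360/7) = -27/14, so the A_2-coordinate is 3/7.
[A_1A_2P] = ½·((-8)·(-10−(-39/7)) + (-3)·(-39/7−3) + (-5)·(3−(-10))) = ½·(248/7 + 180/7 − 65) = -27/14, so the A_3-coordinate is 3/7.

(1/7, 3/7, 3/7)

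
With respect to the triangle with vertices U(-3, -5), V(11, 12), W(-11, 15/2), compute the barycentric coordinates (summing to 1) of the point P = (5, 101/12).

Signed area of the reference triangle: [UVW] = ½·((-3)·(12−(15/2)) + 11·(15/2−(-5)) + (-11)·(-5−12)) = ½·(-27/2 + 275/2 + 187) = 311/2.
[PVW] = ½·(5·(12−(15/2)) + 11·(15/2−(101/12)) + (-11)·(101/12−12)) = ½·(45/2 − 121/12 + 473/12) = 311/12, so the U-coordinate is (311/12)/(311/2) = 1/6.
[UPW] = ½·((-3)·(101/12−(15/2)) + 5·(15/2−(-5)) + (-11)·(-5−(101/12))) = ½·(-11/4 + 125/2 + 1771/12) = 311/3, so the V-coordinate is 2/3.
[UVP] = ½·((-3)·(12−(101/12)) + 11·(101/12−(-5)) + 5·(-5−12)) = ½·(-43/4 + 1771/12 − 85) = 311/12, so the W-coordinate is 1/6.

(1/6, 2/3, 1/6)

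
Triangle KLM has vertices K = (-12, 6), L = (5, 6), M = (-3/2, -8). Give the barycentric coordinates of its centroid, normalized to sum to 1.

The centroid is the average of the vertices, so each weight is 1/3.

(1/3, 1/3, 1/3)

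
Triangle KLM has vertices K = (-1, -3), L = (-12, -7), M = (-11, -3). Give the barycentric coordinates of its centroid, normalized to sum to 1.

(1/3, 1/3, 1/3)

The centroid is the average of the vertices, so each weight is 1/3.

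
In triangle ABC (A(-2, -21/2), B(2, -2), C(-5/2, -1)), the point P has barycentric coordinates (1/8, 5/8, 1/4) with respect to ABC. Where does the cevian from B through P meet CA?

Line BP meets CA where the B-coordinate vanishes; zeroing P's B-weight and renormalizing leaves C, A-weights 1/4 : 1/8 → (2/3, 1/3).
So Q = (2/3)·C + (1/3)·A = (-7/3, -25/6).

(-7/3, -25/6)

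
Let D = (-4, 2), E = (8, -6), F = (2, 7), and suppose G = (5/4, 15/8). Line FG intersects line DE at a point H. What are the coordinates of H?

(4/5, -6/5)

Barycentric coordinates of G with respect to DEF: (3/8, 1/4, 3/8).
On side DE the F-coordinate is zero; dropping G's F-weight 3/8 and renormalizing the remaining 3/8 : 1/4 gives weights 3/5, 2/5 on D, E.
H = (3/5)·(-4, 2) + (2/5)·(8, -6) = (4/5, -6/5).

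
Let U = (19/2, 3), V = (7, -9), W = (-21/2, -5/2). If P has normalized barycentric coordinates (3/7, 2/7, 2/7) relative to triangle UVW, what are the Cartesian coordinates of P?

P = (3/7)·U + (2/7)·V + (2/7)·W.
x-coordinate: (3/7)·(19/2) + (2/7)·7 + (2/7)·(-21/2) = 43/14.
y-coordinate: (3/7)·3 + (2/7)·(-9) + (2/7)·(-5/2) = -2.

(43/14, -2)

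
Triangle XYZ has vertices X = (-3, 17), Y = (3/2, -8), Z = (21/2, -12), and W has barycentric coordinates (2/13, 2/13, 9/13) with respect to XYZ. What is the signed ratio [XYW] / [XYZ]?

The signed ratio [XYW]/[XYZ] equals the barycentric coordinate of W at vertex Z, which is 9/13.

9/13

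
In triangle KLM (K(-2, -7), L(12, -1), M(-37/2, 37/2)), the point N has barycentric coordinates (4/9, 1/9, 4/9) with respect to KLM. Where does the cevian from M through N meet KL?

Line MN meets KL where the M-coordinate vanishes; zeroing N's M-weight and renormalizing leaves K, L-weights 4/9 : 1/9 → (4/5, 1/5).
So J = (4/5)·K + (1/5)·L = (4/5, -29/5).

(4/5, -29/5)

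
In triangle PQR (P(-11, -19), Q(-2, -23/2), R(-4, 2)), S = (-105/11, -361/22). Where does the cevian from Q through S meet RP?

(-103/10, -169/10)

Barycentric coordinates of S with respect to PQR: (9/11, 1/11, 1/11).
On side RP the Q-coordinate is zero; dropping S's Q-weight 1/11 and renormalizing the remaining 1/11 : 9/11 gives weights 1/10, 9/10 on R, P.
T = (1/10)·(-4, 2) + (9/10)·(-11, -19) = (-103/10, -169/10).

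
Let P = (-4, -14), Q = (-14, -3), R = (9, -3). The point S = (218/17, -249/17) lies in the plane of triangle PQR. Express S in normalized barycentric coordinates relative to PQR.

(18/17, -13/17, 12/17)

Signed area of the reference triangle: [PQR] = ½·((-4)·(-3−(-3)) + (-14)·(-3−(-14)) + 9·(-14−(-3))) = ½·(0 − 154 − 99) = -253/2.
[SQR] = ½·((218/17)·(-3−(-3)) + (-14)·(-3−(-249/17)) + 9·(-249/17−(-3))) = ½·(0 − 2772/17 − 1782/17) = -2277/17, so the P-coordinate is (-2277/17)/(-253/2) = 18/17.
[PSR] = ½·((-4)·(-249/17−(-3)) + (218/17)·(-3−(-14)) + 9·(-14−(-249/17))) = ½·(792/17 + 2398/17 + 99/17) = 3289/34, so the Q-coordinate is -13/17.
[PQS] = ½·((-4)·(-3−(-249/17)) + (-14)·(-249/17−(-14)) + (218/17)·(-14−(-3))) = ½·(-792/17 + 154/17 − 2398/17) = -1518/17, so the R-coordinate is 12/17.
Check: 18/17 − 13/17 + 12/17 = 1.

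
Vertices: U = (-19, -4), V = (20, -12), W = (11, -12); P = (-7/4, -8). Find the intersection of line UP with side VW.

Barycentric coordinates of P with respect to UVW: (1/2, 1/4, 1/4).
On side VW the U-coordinate is zero; dropping P's U-weight 1/2 and renormalizing the remaining 1/4 : 1/4 gives weights 1/2, 1/2 on V, W.
Q = (1/2)·(20, -12) + (1/2)·(11, -12) = (31/2, -12).

(31/2, -12)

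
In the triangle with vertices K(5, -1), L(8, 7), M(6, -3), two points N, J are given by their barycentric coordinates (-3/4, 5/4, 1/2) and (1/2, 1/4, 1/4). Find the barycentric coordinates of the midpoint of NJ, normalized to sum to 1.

(-1/8, 3/4, 3/8)

Since both coordinate triples sum to 1, the midpoint's barycentrics are the componentwise average.
(-3/4+1/2)/2 = -1/8; similarly 3/4 and 3/8.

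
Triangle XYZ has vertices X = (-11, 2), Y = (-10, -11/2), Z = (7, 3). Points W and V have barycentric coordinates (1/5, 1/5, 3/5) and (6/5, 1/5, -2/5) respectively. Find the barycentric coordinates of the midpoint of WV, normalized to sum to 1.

(7/10, 1/5, 1/10)

Since both coordinate triples sum to 1, the midpoint's barycentrics are the componentwise average.
(1/5+6/5)/2 = 7/10; similarly 1/5 and 1/10.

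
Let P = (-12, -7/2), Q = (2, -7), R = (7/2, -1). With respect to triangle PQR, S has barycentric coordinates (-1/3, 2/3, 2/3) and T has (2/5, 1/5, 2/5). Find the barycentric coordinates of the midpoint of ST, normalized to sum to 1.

(1/30, 13/30, 8/15)

Since both coordinate triples sum to 1, the midpoint's barycentrics are the componentwise average.
(-1/3+2/5)/2 = 1/30; similarly 13/30 and 8/15.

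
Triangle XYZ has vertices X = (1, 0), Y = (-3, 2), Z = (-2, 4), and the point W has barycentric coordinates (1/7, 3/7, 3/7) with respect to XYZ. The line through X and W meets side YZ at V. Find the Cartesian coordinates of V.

(-5/2, 3)

Line XW meets YZ where the X-coordinate vanishes; zeroing W's X-weight and renormalizing leaves Y, Z-weights 3/7 : 3/7 → (1/2, 1/2).
So V = (1/2)·Y + (1/2)·Z = (-5/2, 3).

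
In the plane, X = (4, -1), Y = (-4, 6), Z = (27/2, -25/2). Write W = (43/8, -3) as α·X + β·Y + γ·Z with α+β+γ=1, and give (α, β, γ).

Signed area of the reference triangle: [XYZ] = ½·(4·(6−(-25/2)) + (-4)·(-25/2−(-1)) + (27/2)·(-1−6)) = ½·(74 + 46 − 189/2) = 51/4.
[WYZ] = ½·((43/8)·(6−(-25/2)) + (-4)·(-25/2−(-3)) + (27/2)·(-3−6)) = ½·(1591/16 + 38 − 243/2) = 255/32, so the X-coordinate is (255/32)/(51/4) = 5/8.
[XWZ] = ½·(4·(-3−(-25/2)) + (43/8)·(-25/2−(-1)) + (27/2)·(-1−(-3))) = ½·(38 − 989/16 + 27) = 51/32, so the Y-coordinate is 1/8.
[XYW] = ½·(4·(6−(-3)) + (-4)·(-3−(-1)) + (43/8)·(-1−6)) = ½·(36 + 8 − 301/8) = 51/16, so the Z-coordinate is 1/4.
Check: 5/8 + 1/8 + 1/4 = 1.

(5/8, 1/8, 1/4)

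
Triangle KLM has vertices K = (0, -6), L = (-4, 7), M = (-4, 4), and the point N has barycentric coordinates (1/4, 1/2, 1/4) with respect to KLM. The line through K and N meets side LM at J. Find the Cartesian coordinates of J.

(-4, 6)

Line KN meets LM where the K-coordinate vanishes; zeroing N's K-weight and renormalizing leaves L, M-weights 1/2 : 1/4 → (2/3, 1/3).
So J = (2/3)·L + (1/3)·M = (-4, 6).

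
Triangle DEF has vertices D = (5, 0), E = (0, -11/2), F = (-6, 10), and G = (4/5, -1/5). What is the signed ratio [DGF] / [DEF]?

2/5

[DEF] = ½·(5·(-11/2−10) + 0·(10−0) + (-6)·(0−(-11/2))) = ½·(-155/2 + 0 − 33) = -221/4.
[DGF] = ½·(5·(-1/5−10) + (4/5)·(10−0) + (-6)·(0−(-1/5))) = ½·(-51 + 8 − 6/5) = -221/10, so the ratio is (-221/10)/(-221/4) = 2/5.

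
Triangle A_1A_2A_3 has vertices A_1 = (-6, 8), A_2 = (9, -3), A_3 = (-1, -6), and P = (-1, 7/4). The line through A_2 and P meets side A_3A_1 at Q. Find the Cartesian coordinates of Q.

Barycentric coordinates of P with respect to A_1A_2A_3: (1/2, 1/4, 1/4).
On side A_3A_1 the A_2-coordinate is zero; dropping P's A_2-weight 1/4 and renormalizing the remaining 1/4 : 1/2 gives weights 1/3, 2/3 on A_3, A_1.
Q = (1/3)·(-1, -6) + (2/3)·(-6, 8) = (-13/3, 10/3).

(-13/3, 10/3)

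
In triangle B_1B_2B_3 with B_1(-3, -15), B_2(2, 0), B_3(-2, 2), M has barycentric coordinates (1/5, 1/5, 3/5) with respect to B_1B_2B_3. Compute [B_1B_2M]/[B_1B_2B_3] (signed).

The signed ratio [B_1B_2M]/[B_1B_2B_3] equals the barycentric coordinate of M at vertex B_3, which is 3/5.

3/5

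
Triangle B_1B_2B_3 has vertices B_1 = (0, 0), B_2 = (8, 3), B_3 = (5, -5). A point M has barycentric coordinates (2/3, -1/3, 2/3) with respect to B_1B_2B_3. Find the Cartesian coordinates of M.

(2/3, -13/3)

M = (2/3)·B_1 + (-1/3)·B_2 + (2/3)·B_3.
x-coordinate: (2/3)·0 + (-1/3)·8 + (2/3)·5 = 2/3.
y-coordinate: (2/3)·0 + (-1/3)·3 + (2/3)·(-5) = -13/3.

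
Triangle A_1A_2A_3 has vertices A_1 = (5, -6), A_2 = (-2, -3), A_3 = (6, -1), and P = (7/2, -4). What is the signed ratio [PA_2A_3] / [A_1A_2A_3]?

1/2

[A_1A_2A_3] = ½·(5·(-3−(-1)) + (-2)·(-1−(-6)) + 6·(-6−(-3))) = ½·(-10 − 10 − 18) = -19.
[PA_2A_3] = ½·((7/2)·(-3−(-1)) + (-2)·(-1−(-4)) + 6·(-4−(-3))) = ½·(-7 − 6 − 6) = -19/2, so the ratio is (-19/2)/(-19) = 1/2.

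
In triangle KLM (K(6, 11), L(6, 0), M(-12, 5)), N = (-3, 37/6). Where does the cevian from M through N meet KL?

Barycentric coordinates of N with respect to KLM: (1/3, 1/6, 1/2).
On side KL the M-coordinate is zero; dropping N's M-weight 1/2 and renormalizing the remaining 1/3 : 1/6 gives weights 2/3, 1/3 on K, L.
J = (2/3)·(6, 11) + (1/3)·(6, 0) = (6, 22/3).

(6, 22/3)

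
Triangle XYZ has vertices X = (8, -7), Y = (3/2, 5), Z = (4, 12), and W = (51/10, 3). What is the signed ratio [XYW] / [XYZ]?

2/5

[XYZ] = ½·(8·(5−12) + (3/2)·(12−(-7)) + 4·(-7−5)) = ½·(-56 + 57/2 − 48) = -151/4.
[XYW] = ½·(8·(5−3) + (3/2)·(3−(-7)) + (51/10)·(-7−5)) = ½·(16 + 15 − 306/5) = -151/10, so the ratio is (-151/10)/(-151/4) = 2/5.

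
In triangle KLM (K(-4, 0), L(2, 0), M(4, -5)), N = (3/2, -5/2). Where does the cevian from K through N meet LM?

(10/3, -10/3)

Barycentric coordinates of N with respect to KLM: (1/4, 1/4, 1/2).
On side LM the K-coordinate is zero; dropping N's K-weight 1/4 and renormalizing the remaining 1/4 : 1/2 gives weights 1/3, 2/3 on L, M.
J = (1/3)·(2, 0) + (2/3)·(4, -5) = (10/3, -10/3).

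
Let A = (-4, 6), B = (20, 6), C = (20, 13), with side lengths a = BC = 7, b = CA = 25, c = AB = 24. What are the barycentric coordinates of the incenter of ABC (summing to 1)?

(1/8, 25/56, 3/7)

The incenter has barycentric coordinates proportional to the opposite side lengths: (7 : 25 : 24).
Normalizing by 7+25+24 = 56 gives (1/8, 25/56, 3/7).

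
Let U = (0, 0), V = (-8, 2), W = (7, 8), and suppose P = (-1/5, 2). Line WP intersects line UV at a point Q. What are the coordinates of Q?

(-2, 1/2)

Barycentric coordinates of P with respect to UVW: (3/5, 1/5, 1/5).
On side UV the W-coordinate is zero; dropping P's W-weight 1/5 and renormalizing the remaining 3/5 : 1/5 gives weights 3/4, 1/4 on U, V.
Q = (3/4)·(0, 0) + (1/4)·(-8, 2) = (-2, 1/2).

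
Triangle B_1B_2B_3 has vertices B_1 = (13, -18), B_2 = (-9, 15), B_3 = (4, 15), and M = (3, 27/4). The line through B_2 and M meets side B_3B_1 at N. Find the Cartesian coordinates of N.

Barycentric coordinates of M with respect to B_1B_2B_3: (1/4, 1/4, 1/2).
On side B_3B_1 the B_2-coordinate is zero; dropping M's B_2-weight 1/4 and renormalizing the remaining 1/2 : 1/4 gives weights 2/3, 1/3 on B_3, B_1.
N = (2/3)·(4, 15) + (1/3)·(13, -18) = (7, 4).

(7, 4)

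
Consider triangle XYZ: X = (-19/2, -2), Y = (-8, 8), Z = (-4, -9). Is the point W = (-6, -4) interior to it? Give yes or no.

yes

Barycentric coordinates of W: (28/131, 27/131, 76/131).
The three coordinates are positive, positive, positive; a point is interior exactly when all three are positive.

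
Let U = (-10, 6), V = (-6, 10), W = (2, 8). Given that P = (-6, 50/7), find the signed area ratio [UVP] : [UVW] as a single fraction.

[UVW] = ½·((-10)·(10−8) + (-6)·(8−6) + 2·(6−10)) = ½·(-20 − 12 − 8) = -20.
[UVP] = ½·((-10)·(10−(50/7)) + (-6)·(50/7−6) + (-6)·(6−10)) = ½·(-200/7 − 48/7 + 24) = -40/7, so the ratio is (-40/7)/(-20) = 2/7.

2/7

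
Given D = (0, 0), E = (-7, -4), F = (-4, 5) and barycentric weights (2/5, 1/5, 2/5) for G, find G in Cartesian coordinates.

(-3, 6/5)

G = (2/5)·D + (1/5)·E + (2/5)·F.
x-coordinate: (2/5)·0 + (1/5)·(-7) + (2/5)·(-4) = -3.
y-coordinate: (2/5)·0 + (1/5)·(-4) + (2/5)·5 = 6/5.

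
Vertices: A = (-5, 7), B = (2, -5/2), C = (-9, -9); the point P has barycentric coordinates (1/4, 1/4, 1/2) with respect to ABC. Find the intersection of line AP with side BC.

Line AP meets BC where the A-coordinate vanishes; zeroing P's A-weight and renormalizing leaves B, C-weights 1/4 : 1/2 → (1/3, 2/3).
So Q = (1/3)·B + (2/3)·C = (-16/3, -41/6).

(-16/3, -41/6)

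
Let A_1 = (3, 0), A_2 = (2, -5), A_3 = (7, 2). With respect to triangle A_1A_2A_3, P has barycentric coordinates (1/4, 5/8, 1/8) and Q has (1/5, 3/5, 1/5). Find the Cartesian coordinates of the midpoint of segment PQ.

(243/80, -219/80)

Barycentric coordinates of the midpoint are the average: (9/40, 49/80, 13/80).
Converting: (9/40)·A_1 + (49/80)·A_2 + (13/80)·A_3 = (243/80, -219/80).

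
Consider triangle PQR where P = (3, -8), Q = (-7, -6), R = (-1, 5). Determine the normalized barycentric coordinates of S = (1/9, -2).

(4/9, 1/9, 4/9)

Signed area of the reference triangle: [PQR] = ½·(3·(-6−5) + (-7)·(5−(-8)) + (-1)·(-8−(-6))) = ½·(-33 − 91 + 2) = -61.
[SQR] = ½·((1/9)·(-6−5) + (-7)·(5−(-2)) + (-1)·(-2−(-6))) = ½·(-11/9 − 49 − 4) = -244/9, so the P-coordinate is (-244/9)/(-61) = 4/9.
[PSR] = ½·(3·(-2−5) + (1/9)·(5−(-8)) + (-1)·(-8−(-2))) = ½·(-21 + 13/9 + 6) = -61/9, so the Q-coordinate is 1/9.
[PQS] = ½·(3·(-6−(-2)) + (-7)·(-2−(-8)) + (1/9)·(-8−(-6))) = ½·(-12 − 42 − 2/9) = -244/9, so the R-coordinate is 4/9.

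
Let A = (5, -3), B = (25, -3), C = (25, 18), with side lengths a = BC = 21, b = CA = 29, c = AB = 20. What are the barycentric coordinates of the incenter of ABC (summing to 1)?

The incenter has barycentric coordinates proportional to the opposite side lengths: (21 : 29 : 20).
Normalizing by 21+29+20 = 70 gives (3/10, 29/70, 2/7).

(3/10, 29/70, 2/7)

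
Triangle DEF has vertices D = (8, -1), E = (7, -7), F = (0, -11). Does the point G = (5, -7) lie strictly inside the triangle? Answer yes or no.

Barycentric coordinates of G: (4/19, 9/19, 6/19).
The three coordinates are positive, positive, positive; a point is interior exactly when all three are positive.

yes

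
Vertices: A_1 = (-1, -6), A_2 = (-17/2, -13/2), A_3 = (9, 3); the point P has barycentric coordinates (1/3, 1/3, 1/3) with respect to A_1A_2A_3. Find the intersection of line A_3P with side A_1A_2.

(-19/4, -25/4)

Line A_3P meets A_1A_2 where the A_3-coordinate vanishes; zeroing P's A_3-weight and renormalizing leaves A_1, A_2-weights 1/3 : 1/3 → (1/2, 1/2).
So Q = (1/2)·A_1 + (1/2)·A_2 = (-19/4, -25/4).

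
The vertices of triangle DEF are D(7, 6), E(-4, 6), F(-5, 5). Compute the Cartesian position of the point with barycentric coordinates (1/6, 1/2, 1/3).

G = (1/6)·D + (1/2)·E + (1/3)·F.
x-coordinate: (1/6)·7 + (1/2)·(-4) + (1/3)·(-5) = -5/2.
y-coordinate: (1/6)·6 + (1/2)·6 + (1/3)·5 = 17/3.

(-5/2, 17/3)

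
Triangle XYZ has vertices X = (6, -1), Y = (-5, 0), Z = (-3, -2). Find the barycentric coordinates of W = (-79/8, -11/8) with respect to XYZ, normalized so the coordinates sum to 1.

Signed area of the reference triangle: [XYZ] = ½·(6·(0−(-2)) + (-5)·(-2−(-1)) + (-3)·(-1−0)) = ½·(12 + 5 + 3) = 10.
[WYZ] = ½·((-79/8)·(0−(-2)) + (-5)·(-2−(-11/8)) + (-3)·(-11/8−0)) = ½·(-79/4 + 25/8 + 33/8) = -25/4, so the X-coordinate is (-25/4)/10 = -5/8.
[XWZ] = ½·(6·(-11/8−(-2)) + (-79/8)·(-2−(-1)) + (-3)·(-1−(-11/8))) = ½·(15/4 + 79/8 − 9/8) = 25/4, so the Y-coordinate is 5/8.
[XYW] = ½·(6·(0−(-11/8)) + (-5)·(-11/8−(-1)) + (-79/8)·(-1−0)) = ½·(33/4 + 15/8 + 79/8) = 10, so the Z-coordinate is 1.
Check: -5/8 + 5/8 + 1 = 1.

(-5/8, 5/8, 1)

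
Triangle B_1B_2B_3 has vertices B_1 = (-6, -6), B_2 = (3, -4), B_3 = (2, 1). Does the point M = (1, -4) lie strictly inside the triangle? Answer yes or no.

yes

Barycentric coordinates of M: (10/47, 33/47, 4/47).
The three coordinates are positive, positive, positive; a point is interior exactly when all three are positive.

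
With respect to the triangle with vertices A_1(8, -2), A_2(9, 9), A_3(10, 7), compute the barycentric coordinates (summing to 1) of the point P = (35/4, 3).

Signed area of the reference triangle: [A_1A_2A_3] = ½·(8·(9−7) + 9·(7−(-2)) + 10·(-2−9)) = ½·(16 + 81 − 110) = -13/2.
[PA_2A_3] = ½·((35/4)·(9−7) + 9·(7−3) + 10·(3−9)) = ½·(35/2 + 36 − 60) = -13/4, so the A_1-coordinate is (-13/4)/(-13/2) = 1/2.
[A_1PA_3] = ½·(8·(3−7) + (35/4)·(7−(-2)) + 10·(-2−3)) = ½·(-32 + 315/4 − 50) = -13/8, so the A_2-coordinate is 1/4.
[A_1A_2P] = ½·(8·(9−3) + 9·(3−(-2)) + (35/4)·(-2−9)) = ½·(48 + 45 − 385/4) = -13/8, so the A_3-coordinate is 1/4.

(1/2, 1/4, 1/4)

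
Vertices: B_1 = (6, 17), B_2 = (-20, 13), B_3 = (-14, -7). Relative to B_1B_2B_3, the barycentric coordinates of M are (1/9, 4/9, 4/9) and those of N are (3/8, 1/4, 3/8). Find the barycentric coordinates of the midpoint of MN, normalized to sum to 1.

Since both coordinate triples sum to 1, the midpoint's barycentrics are the componentwise average.
(1/9+3/8)/2 = 35/144; similarly 25/72 and 59/144.

(35/144, 25/72, 59/144)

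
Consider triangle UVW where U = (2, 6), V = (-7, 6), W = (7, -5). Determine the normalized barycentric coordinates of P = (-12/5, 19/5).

Signed area of the reference triangle: [UVW] = ½·(2·(6−(-5)) + (-7)·(-5−6) + 7·(6−6)) = ½·(22 + 77 + 0) = 99/2.
[PVW] = ½·((-12/5)·(6−(-5)) + (-7)·(-5−(19/5)) + 7·(19/5−6)) = ½·(-132/5 + 308/5 − 77/5) = 99/10, so the U-coordinate is (99/10)/(99/2) = 1/5.
[UPW] = ½·(2·(19/5−(-5)) + (-12/5)·(-5−6) + 7·(6−(19/5))) = ½·(88/5 + 132/5 + 77/5) = 297/10, so the V-coordinate is 3/5.
[UVP] = ½·(2·(6−(19/5)) + (-7)·(19/5−6) + (-12/5)·(6−6)) = ½·(22/5 + 77/5 + 0) = 99/10, so the W-coordinate is 1/5.

(1/5, 3/5, 1/5)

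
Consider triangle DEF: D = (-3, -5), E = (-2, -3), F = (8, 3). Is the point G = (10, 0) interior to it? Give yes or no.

no

Barycentric coordinates of G: (3, -7/2, 3/2).
The three coordinates are positive, negative, positive; a point is interior exactly when all three are positive.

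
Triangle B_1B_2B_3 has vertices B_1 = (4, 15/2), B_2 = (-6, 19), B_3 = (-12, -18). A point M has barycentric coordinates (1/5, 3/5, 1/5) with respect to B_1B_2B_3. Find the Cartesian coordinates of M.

M = (1/5)·B_1 + (3/5)·B_2 + (1/5)·B_3.
x-coordinate: (1/5)·4 + (3/5)·(-6) + (1/5)·(-12) = -26/5.
y-coordinate: (1/5)·(15/2) + (3/5)·19 + (1/5)·(-18) = 93/10.

(-26/5, 93/10)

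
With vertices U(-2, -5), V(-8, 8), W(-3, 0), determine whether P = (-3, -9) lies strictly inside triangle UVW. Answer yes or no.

Barycentric coordinates of P: (45/17, 9/17, -37/17).
The three coordinates are positive, positive, negative; a point is interior exactly when all three are positive.

no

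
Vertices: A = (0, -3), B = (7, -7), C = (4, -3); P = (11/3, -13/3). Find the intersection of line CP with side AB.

Barycentric coordinates of P with respect to ABC: (1/3, 1/3, 1/3).
On side AB the C-coordinate is zero; dropping P's C-weight 1/3 and renormalizing the remaining 1/3 : 1/3 gives weights 1/2, 1/2 on A, B.
Q = (1/2)·(0, -3) + (1/2)·(7, -7) = (7/2, -5).

(7/2, -5)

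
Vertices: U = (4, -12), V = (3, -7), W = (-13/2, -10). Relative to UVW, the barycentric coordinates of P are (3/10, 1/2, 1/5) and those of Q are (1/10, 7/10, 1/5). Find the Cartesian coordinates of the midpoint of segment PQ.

(13/10, -43/5)

Barycentric coordinates of the midpoint are the average: (1/5, 3/5, 1/5).
Converting: (1/5)·U + (3/5)·V + (1/5)·W = (13/10, -43/5).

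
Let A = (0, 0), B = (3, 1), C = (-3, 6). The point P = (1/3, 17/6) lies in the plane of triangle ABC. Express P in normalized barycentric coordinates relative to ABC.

(1/9, 1/2, 7/18)

Signed area of the reference triangle: [ABC] = ½·(0·(1−6) + 3·(6−0) + (-3)·(0−1)) = ½·(0 + 18 + 3) = 21/2.
[PBC] = ½·((1/3)·(1−6) + 3·(6−(17/6)) + (-3)·(17/6−1)) = ½·(-5/3 + 19/2 − 11/2) = 7/6, so the A-coordinate is (7/6)/(21/2) = 1/9.
[APC] = ½·(0·(17/6−6) + (1/3)·(6−0) + (-3)·(0−(17/6))) = ½·(0 + 2 + 17/2) = 21/4, so the B-coordinate is 1/2.
[ABP] = ½·(0·(1−(17/6)) + 3·(17/6−0) + (1/3)·(0−1)) = ½·(0 + 17/2 − 1/3) = 49/12, so the C-coordinate is 7/18.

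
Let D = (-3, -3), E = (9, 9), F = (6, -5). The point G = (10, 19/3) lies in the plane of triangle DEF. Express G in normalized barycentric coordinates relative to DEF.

(-1/6, 5/6, 1/3)

Signed area of the reference triangle: [DEF] = ½·((-3)·(9−(-5)) + 9·(-5−(-3)) + 6·(-3−9)) = ½·(-42 − 18 − 72) = -66.
[GEF] = ½·(10·(9−(-5)) + 9·(-5−(19/3)) + 6·(19/3−9)) = ½·(140 − 102 − 16) = 11, so the D-coordinate is 11/(-66) = -1/6.
[DGF] = ½·((-3)·(19/3−(-5)) + 10·(-5−(-3)) + 6·(-3−(19/3))) = ½·(-34 − 20 − 56) = -55, so the E-coordinate is 5/6.
[DEG] = ½·((-3)·(9−(19/3)) + 9·(19/3−(-3)) + 10·(-3−9)) = ½·(-8 + 84 − 120) = -22, so the F-coordinate is 1/3.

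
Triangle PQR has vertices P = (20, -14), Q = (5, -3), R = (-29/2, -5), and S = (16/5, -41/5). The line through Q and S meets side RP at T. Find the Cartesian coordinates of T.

Barycentric coordinates of S with respect to PQR: (2/5, 1/5, 2/5).
On side RP the Q-coordinate is zero; dropping S's Q-weight 1/5 and renormalizing the remaining 2/5 : 2/5 gives weights 1/2, 1/2 on R, P.
T = (1/2)·(-29/2, -5) + (1/2)·(20, -14) = (11/4, -19/2).

(11/4, -19/2)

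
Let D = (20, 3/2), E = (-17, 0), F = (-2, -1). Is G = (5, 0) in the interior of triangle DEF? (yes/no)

Barycentric coordinates of G: (44/119, 9/119, 66/119).
The three coordinates are positive, positive, positive; a point is interior exactly when all three are positive.

yes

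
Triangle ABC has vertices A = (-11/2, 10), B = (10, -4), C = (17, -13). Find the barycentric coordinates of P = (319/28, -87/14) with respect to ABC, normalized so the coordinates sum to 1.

(1/14, 4/7, 5/14)

Signed area of the reference triangle: [ABC] = ½·((-11/2)·(-4−(-13)) + 10·(-13−10) + 17·(10−(-4))) = ½·(-99/2 − 230 + 238) = -83/4.
[PBC] = ½·((319/28)·(-4−(-13)) + 10·(-13−(-87/14)) + 17·(-87/14−(-4))) = ½·(2871/28 − 475/7 − 527/14) = -83/56, so the A-coordinate is (-83/56)/(-83/4) = 1/14.
[APC] = ½·((-11/2)·(-87/14−(-13)) + (319/28)·(-13−10) + 17·(10−(-87/14))) = ½·(-1045/28 − 7337/28 + 3859/14) = -83/7, so the B-coordinate is 4/7.
[ABP] = ½·((-11/2)·(-4−(-87/14)) + 10·(-87/14−10) + (319/28)·(10−(-4))) = ½·(-341/28 − 1135/7 + 319/2) = -415/56, so the C-coordinate is 5/14.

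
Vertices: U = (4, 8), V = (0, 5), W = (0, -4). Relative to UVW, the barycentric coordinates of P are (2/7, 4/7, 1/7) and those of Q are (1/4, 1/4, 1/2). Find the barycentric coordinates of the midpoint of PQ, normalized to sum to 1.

(15/56, 23/56, 9/28)

Since both coordinate triples sum to 1, the midpoint's barycentrics are the componentwise average.
(2/7+1/4)/2 = 15/56; similarly 23/56 and 9/28.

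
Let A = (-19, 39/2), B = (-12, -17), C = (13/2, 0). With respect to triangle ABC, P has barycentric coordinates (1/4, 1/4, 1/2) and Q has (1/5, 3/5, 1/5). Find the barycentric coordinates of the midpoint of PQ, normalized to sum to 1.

Since both coordinate triples sum to 1, the midpoint's barycentrics are the componentwise average.
(1/4+1/5)/2 = 9/40; similarly 17/40 and 7/20.

(9/40, 17/40, 7/20)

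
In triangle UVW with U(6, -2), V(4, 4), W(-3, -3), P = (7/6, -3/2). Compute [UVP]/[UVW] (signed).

1/2

[UVW] = ½·(6·(4−(-3)) + 4·(-3−(-2)) + (-3)·(-2−4)) = ½·(42 − 4 + 18) = 28.
[UVP] = ½·(6·(4−(-3/2)) + 4·(-3/2−(-2)) + (7/6)·(-2−4)) = ½·(33 + 2 − 7) = 14, so the ratio is 14/28 = 1/2.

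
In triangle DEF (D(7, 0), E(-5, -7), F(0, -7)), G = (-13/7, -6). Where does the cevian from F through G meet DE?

Barycentric coordinates of G with respect to DEF: (1/7, 4/7, 2/7).
On side DE the F-coordinate is zero; dropping G's F-weight 2/7 and renormalizing the remaining 1/7 : 4/7 gives weights 1/5, 4/5 on D, E.
H = (1/5)·(7, 0) + (4/5)·(-5, -7) = (-13/5, -28/5).

(-13/5, -28/5)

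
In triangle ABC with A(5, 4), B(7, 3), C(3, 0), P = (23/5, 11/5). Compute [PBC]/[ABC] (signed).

[ABC] = ½·(5·(3−0) + 7·(0−4) + 3·(4−3)) = ½·(15 − 28 + 3) = -5.
[PBC] = ½·((23/5)·(3−0) + 7·(0−(11/5)) + 3·(11/5−3)) = ½·(69/5 − 77/5 − 12/5) = -2, so the ratio is (-2)/(-5) = 2/5.

2/5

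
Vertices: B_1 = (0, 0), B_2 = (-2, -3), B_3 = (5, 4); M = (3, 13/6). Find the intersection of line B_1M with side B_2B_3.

Barycentric coordinates of M with respect to B_1B_2B_3: (1/6, 1/6, 2/3).
On side B_2B_3 the B_1-coordinate is zero; dropping M's B_1-weight 1/6 and renormalizing the remaining 1/6 : 2/3 gives weights 1/5, 4/5 on B_2, B_3.
N = (1/5)·(-2, -3) + (4/5)·(5, 4) = (18/5, 13/5).

(18/5, 13/5)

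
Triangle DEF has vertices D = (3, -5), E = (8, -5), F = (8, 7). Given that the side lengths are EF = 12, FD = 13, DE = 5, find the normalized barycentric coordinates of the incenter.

The incenter has barycentric coordinates proportional to the opposite side lengths: (12 : 13 : 5).
Normalizing by 12+13+5 = 30 gives (2/5, 13/30, 1/6).

(2/5, 13/30, 1/6)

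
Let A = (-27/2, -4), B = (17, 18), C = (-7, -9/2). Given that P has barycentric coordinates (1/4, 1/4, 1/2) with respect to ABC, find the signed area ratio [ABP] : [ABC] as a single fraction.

1/2

The signed ratio [ABP]/[ABC] equals the barycentric coordinate of P at vertex C, which is 1/2.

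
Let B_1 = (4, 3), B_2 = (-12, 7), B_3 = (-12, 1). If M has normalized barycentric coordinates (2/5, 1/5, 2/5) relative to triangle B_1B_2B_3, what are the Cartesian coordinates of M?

(-28/5, 3)

M = (2/5)·B_1 + (1/5)·B_2 + (2/5)·B_3.
x-coordinate: (2/5)·4 + (1/5)·(-12) + (2/5)·(-12) = -28/5.
y-coordinate: (2/5)·3 + (1/5)·7 + (2/5)·1 = 3.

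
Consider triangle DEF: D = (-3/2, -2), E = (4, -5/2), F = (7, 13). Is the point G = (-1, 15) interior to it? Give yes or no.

no

Barycentric coordinates of G: (520/347, -548/347, 375/347).
The three coordinates are positive, negative, positive; a point is interior exactly when all three are positive.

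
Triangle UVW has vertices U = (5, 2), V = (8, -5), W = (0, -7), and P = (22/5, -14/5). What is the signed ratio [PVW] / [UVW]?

2/5

[UVW] = ½·(5·(-5−(-7)) + 8·(-7−2) + 0·(2−(-5))) = ½·(10 − 72 + 0) = -31.
[PVW] = ½·((22/5)·(-5−(-7)) + 8·(-7−(-14/5)) + 0·(-14/5−(-5))) = ½·(44/5 − 168/5 + 0) = -62/5, so the ratio is (-62/5)/(-31) = 2/5.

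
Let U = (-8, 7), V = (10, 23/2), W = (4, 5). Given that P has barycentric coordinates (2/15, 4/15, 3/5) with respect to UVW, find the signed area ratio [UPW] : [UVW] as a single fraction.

The signed ratio [UPW]/[UVW] equals the barycentric coordinate of P at vertex V, which is 4/15.

4/15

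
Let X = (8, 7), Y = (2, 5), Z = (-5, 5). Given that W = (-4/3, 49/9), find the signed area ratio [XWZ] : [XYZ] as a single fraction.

[XYZ] = ½·(8·(5−5) + 2·(5−7) + (-5)·(7−5)) = ½·(0 − 4 − 10) = -7.
[XWZ] = ½·(8·(49/9−5) + (-4/3)·(5−7) + (-5)·(7−(49/9))) = ½·(32/9 + 8/3 − 70/9) = -7/9, so the ratio is (-7/9)/(-7) = 1/9.

1/9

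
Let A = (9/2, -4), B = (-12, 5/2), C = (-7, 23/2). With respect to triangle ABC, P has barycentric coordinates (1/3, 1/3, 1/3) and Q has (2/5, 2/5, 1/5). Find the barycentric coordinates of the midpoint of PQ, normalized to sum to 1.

(11/30, 11/30, 4/15)

Since both coordinate triples sum to 1, the midpoint's barycentrics are the componentwise average.
(1/3+2/5)/2 = 11/30; similarly 11/30 and 4/15.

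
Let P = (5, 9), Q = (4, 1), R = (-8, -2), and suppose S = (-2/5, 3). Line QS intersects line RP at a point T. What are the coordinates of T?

(-3/2, 7/2)

Barycentric coordinates of S with respect to PQR: (2/5, 1/5, 2/5).
On side RP the Q-coordinate is zero; dropping S's Q-weight 1/5 and renormalizing the remaining 2/5 : 2/5 gives weights 1/2, 1/2 on R, P.
T = (1/2)·(-8, -2) + (1/2)·(5, 9) = (-3/2, 7/2).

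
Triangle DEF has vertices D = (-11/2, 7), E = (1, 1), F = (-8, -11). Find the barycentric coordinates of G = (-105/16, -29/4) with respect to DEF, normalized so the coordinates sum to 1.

Signed area of the reference triangle: [DEF] = ½·((-11/2)·(1−(-11)) + 1·(-11−7) + (-8)·(7−1)) = ½·(-66 − 18 − 48) = -66.
[GEF] = ½·((-105/16)·(1−(-11)) + 1·(-11−(-29/4)) + (-8)·(-29/4−1)) = ½·(-315/4 − 15/4 + 66) = -33/4, so the D-coordinate is (-33/4)/(-66) = 1/8.
[DGF] = ½·((-11/2)·(-29/4−(-11)) + (-105/16)·(-11−7) + (-8)·(7−(-29/4))) = ½·(-165/8 + 945/8 − 114) = -33/4, so the E-coordinate is 1/8.
[DEG] = ½·((-11/2)·(1−(-29/4)) + 1·(-29/4−7) + (-105/16)·(7−1)) = ½·(-363/8 − 57/4 − 315/8) = -99/2, so the F-coordinate is 3/4.

(1/8, 1/8, 3/4)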